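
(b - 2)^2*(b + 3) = b^3 - b^2 - 8*b + 12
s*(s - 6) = s^2 - 6*s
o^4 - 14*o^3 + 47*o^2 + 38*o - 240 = (o - 8)*(o - 5)*(o - 3)*(o + 2)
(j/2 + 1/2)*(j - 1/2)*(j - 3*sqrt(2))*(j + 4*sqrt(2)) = j^4/2 + j^3/4 + sqrt(2)*j^3/2 - 49*j^2/4 + sqrt(2)*j^2/4 - 6*j - sqrt(2)*j/4 + 6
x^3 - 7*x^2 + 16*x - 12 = (x - 3)*(x - 2)^2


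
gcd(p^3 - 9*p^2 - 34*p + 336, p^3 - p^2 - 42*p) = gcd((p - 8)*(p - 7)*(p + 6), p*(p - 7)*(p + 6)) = p^2 - p - 42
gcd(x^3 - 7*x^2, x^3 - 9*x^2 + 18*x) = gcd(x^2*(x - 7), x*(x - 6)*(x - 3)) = x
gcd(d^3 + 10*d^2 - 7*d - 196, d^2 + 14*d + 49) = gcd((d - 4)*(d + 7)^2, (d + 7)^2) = d^2 + 14*d + 49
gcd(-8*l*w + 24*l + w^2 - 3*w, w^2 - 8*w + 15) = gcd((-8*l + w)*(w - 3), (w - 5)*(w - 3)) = w - 3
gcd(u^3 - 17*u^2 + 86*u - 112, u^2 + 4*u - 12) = u - 2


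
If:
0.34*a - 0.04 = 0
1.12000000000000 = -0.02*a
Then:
No Solution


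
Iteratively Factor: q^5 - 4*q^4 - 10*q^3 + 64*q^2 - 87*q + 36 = (q - 1)*(q^4 - 3*q^3 - 13*q^2 + 51*q - 36) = (q - 3)*(q - 1)*(q^3 - 13*q + 12) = (q - 3)*(q - 1)^2*(q^2 + q - 12) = (q - 3)*(q - 1)^2*(q + 4)*(q - 3)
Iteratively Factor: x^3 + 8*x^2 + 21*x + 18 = (x + 3)*(x^2 + 5*x + 6) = (x + 3)^2*(x + 2)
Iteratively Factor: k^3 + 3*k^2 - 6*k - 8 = (k + 1)*(k^2 + 2*k - 8) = (k + 1)*(k + 4)*(k - 2)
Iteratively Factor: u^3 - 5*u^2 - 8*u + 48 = (u - 4)*(u^2 - u - 12) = (u - 4)*(u + 3)*(u - 4)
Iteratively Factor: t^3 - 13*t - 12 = (t + 1)*(t^2 - t - 12) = (t - 4)*(t + 1)*(t + 3)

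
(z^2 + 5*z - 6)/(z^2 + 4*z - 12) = (z - 1)/(z - 2)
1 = 1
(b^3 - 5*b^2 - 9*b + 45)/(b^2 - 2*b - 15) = b - 3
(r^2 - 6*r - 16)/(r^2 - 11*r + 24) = (r + 2)/(r - 3)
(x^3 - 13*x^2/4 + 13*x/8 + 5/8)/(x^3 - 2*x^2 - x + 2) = (x^2 - 9*x/4 - 5/8)/(x^2 - x - 2)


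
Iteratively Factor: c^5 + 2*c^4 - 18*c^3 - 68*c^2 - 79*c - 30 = (c + 3)*(c^4 - c^3 - 15*c^2 - 23*c - 10) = (c + 2)*(c + 3)*(c^3 - 3*c^2 - 9*c - 5) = (c + 1)*(c + 2)*(c + 3)*(c^2 - 4*c - 5) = (c - 5)*(c + 1)*(c + 2)*(c + 3)*(c + 1)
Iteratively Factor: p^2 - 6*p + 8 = (p - 2)*(p - 4)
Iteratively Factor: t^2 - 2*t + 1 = (t - 1)*(t - 1)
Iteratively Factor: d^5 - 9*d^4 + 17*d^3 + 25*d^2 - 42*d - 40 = (d - 5)*(d^4 - 4*d^3 - 3*d^2 + 10*d + 8) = (d - 5)*(d - 2)*(d^3 - 2*d^2 - 7*d - 4) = (d - 5)*(d - 2)*(d + 1)*(d^2 - 3*d - 4) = (d - 5)*(d - 4)*(d - 2)*(d + 1)*(d + 1)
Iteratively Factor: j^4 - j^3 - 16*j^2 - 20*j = (j + 2)*(j^3 - 3*j^2 - 10*j) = j*(j + 2)*(j^2 - 3*j - 10) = j*(j + 2)^2*(j - 5)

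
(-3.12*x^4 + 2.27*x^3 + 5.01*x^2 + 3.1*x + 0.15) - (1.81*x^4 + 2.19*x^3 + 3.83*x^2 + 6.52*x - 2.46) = -4.93*x^4 + 0.0800000000000001*x^3 + 1.18*x^2 - 3.42*x + 2.61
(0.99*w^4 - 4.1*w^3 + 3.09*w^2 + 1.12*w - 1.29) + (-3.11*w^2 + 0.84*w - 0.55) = 0.99*w^4 - 4.1*w^3 - 0.02*w^2 + 1.96*w - 1.84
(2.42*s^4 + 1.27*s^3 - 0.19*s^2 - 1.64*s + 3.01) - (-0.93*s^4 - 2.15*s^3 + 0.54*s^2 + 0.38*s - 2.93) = 3.35*s^4 + 3.42*s^3 - 0.73*s^2 - 2.02*s + 5.94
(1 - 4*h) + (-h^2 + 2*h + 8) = -h^2 - 2*h + 9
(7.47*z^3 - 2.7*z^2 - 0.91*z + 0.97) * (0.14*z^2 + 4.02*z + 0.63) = 1.0458*z^5 + 29.6514*z^4 - 6.2753*z^3 - 5.2234*z^2 + 3.3261*z + 0.6111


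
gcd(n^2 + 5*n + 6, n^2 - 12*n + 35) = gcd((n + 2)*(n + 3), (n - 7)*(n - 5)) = 1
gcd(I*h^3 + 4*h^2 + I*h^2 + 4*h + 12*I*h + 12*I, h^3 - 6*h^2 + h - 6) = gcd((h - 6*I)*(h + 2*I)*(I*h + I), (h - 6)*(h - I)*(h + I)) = 1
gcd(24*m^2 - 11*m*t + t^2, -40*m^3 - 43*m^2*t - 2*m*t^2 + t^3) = -8*m + t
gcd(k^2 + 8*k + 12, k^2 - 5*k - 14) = k + 2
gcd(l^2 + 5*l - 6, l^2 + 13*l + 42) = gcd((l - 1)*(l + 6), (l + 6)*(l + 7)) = l + 6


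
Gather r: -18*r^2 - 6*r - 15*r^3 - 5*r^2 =-15*r^3 - 23*r^2 - 6*r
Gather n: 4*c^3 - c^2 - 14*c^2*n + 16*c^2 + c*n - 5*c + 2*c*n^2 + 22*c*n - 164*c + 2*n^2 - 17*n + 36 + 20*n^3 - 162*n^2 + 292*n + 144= 4*c^3 + 15*c^2 - 169*c + 20*n^3 + n^2*(2*c - 160) + n*(-14*c^2 + 23*c + 275) + 180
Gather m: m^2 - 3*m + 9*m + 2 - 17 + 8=m^2 + 6*m - 7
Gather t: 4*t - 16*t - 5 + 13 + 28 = 36 - 12*t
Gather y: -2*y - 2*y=-4*y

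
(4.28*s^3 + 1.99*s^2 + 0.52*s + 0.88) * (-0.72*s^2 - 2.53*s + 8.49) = -3.0816*s^5 - 12.2612*s^4 + 30.9281*s^3 + 14.9459*s^2 + 2.1884*s + 7.4712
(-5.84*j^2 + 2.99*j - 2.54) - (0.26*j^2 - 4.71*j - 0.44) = -6.1*j^2 + 7.7*j - 2.1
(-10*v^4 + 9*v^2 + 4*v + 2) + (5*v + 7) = -10*v^4 + 9*v^2 + 9*v + 9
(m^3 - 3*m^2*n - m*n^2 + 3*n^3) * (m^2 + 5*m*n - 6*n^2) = m^5 + 2*m^4*n - 22*m^3*n^2 + 16*m^2*n^3 + 21*m*n^4 - 18*n^5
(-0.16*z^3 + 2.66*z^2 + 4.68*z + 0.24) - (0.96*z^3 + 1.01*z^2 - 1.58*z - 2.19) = -1.12*z^3 + 1.65*z^2 + 6.26*z + 2.43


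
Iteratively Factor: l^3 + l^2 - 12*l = (l + 4)*(l^2 - 3*l) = l*(l + 4)*(l - 3)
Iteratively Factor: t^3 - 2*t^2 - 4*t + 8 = (t + 2)*(t^2 - 4*t + 4) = (t - 2)*(t + 2)*(t - 2)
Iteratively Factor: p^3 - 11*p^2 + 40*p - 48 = (p - 4)*(p^2 - 7*p + 12) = (p - 4)*(p - 3)*(p - 4)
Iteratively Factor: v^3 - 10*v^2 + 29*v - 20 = (v - 5)*(v^2 - 5*v + 4) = (v - 5)*(v - 1)*(v - 4)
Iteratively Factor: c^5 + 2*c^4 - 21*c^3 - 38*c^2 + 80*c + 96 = (c + 4)*(c^4 - 2*c^3 - 13*c^2 + 14*c + 24) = (c + 1)*(c + 4)*(c^3 - 3*c^2 - 10*c + 24) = (c + 1)*(c + 3)*(c + 4)*(c^2 - 6*c + 8) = (c - 2)*(c + 1)*(c + 3)*(c + 4)*(c - 4)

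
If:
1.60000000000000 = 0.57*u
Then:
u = 2.81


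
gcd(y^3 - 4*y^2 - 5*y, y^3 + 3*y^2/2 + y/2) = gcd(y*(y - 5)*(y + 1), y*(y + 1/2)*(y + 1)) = y^2 + y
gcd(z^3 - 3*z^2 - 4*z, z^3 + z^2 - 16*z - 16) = z^2 - 3*z - 4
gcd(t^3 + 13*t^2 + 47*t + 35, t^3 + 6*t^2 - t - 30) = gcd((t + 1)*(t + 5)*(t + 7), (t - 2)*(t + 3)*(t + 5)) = t + 5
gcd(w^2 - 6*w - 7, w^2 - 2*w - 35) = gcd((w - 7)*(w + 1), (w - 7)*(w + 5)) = w - 7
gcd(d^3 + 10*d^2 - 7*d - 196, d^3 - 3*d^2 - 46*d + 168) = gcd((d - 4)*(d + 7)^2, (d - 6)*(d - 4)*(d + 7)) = d^2 + 3*d - 28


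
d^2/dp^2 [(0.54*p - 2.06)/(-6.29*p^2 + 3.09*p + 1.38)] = ((0.54*p - 2.06)*(12.58*p - 3.09)*(25.16*p - 6.18) + (20.3796*p - 29.252)*(-6.29*p^2 + 3.09*p + 1.38))/(-6.29*p^2 + 3.09*p + 1.38)^3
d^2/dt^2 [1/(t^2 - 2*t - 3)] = 2*(t^2 - 2*t - 4*(t - 1)^2 - 3)/(-t^2 + 2*t + 3)^3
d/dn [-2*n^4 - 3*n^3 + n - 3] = -8*n^3 - 9*n^2 + 1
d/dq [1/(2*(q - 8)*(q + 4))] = (2 - q)/(q^4 - 8*q^3 - 48*q^2 + 256*q + 1024)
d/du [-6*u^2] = -12*u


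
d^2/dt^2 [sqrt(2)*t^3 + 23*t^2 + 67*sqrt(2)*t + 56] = 6*sqrt(2)*t + 46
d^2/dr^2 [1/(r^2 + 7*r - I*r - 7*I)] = 2*(-r^2 - 7*r + I*r + (2*r + 7 - I)^2 + 7*I)/(r^2 + 7*r - I*r - 7*I)^3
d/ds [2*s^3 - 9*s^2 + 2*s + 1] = 6*s^2 - 18*s + 2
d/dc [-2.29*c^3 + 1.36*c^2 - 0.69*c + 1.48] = -6.87*c^2 + 2.72*c - 0.69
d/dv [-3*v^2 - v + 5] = -6*v - 1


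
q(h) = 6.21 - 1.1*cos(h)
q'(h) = 1.1*sin(h)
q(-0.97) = 5.59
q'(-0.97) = -0.91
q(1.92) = 6.59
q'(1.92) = 1.03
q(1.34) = 5.96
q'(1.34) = 1.07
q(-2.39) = 7.01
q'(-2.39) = -0.75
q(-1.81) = 6.47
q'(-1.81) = -1.07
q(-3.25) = 7.30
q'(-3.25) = 0.12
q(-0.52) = 5.26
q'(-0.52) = -0.55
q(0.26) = 5.15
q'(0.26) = 0.28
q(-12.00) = 5.28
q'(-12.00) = 0.59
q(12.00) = 5.28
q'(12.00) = -0.59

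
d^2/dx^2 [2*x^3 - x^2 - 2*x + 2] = 12*x - 2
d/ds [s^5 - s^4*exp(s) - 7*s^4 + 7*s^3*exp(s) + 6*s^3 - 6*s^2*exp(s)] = s*(-s^3*exp(s) + 5*s^3 + 3*s^2*exp(s) - 28*s^2 + 15*s*exp(s) + 18*s - 12*exp(s))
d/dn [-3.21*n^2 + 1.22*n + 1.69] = 1.22 - 6.42*n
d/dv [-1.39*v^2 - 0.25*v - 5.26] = -2.78*v - 0.25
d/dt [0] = 0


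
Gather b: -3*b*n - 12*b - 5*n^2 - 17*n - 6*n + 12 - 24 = b*(-3*n - 12) - 5*n^2 - 23*n - 12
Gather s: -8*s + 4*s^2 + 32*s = 4*s^2 + 24*s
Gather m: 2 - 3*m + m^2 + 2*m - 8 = m^2 - m - 6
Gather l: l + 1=l + 1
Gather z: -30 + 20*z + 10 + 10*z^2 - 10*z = 10*z^2 + 10*z - 20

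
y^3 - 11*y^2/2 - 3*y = y*(y - 6)*(y + 1/2)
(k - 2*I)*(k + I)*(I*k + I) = I*k^3 + k^2 + I*k^2 + k + 2*I*k + 2*I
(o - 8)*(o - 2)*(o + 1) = o^3 - 9*o^2 + 6*o + 16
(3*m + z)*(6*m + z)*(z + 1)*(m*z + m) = 18*m^3*z^2 + 36*m^3*z + 18*m^3 + 9*m^2*z^3 + 18*m^2*z^2 + 9*m^2*z + m*z^4 + 2*m*z^3 + m*z^2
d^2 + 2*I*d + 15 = (d - 3*I)*(d + 5*I)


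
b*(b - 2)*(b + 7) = b^3 + 5*b^2 - 14*b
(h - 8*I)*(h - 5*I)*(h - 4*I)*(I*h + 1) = I*h^4 + 18*h^3 - 109*I*h^2 - 252*h + 160*I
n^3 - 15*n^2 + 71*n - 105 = (n - 7)*(n - 5)*(n - 3)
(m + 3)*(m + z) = m^2 + m*z + 3*m + 3*z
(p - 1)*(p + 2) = p^2 + p - 2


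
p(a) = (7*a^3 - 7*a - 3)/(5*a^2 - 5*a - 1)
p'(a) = (5 - 10*a)*(7*a^3 - 7*a - 3)/(5*a^2 - 5*a - 1)^2 + (21*a^2 - 7)/(5*a^2 - 5*a - 1)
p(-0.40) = -0.36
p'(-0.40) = -3.82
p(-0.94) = -0.28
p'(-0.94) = 0.94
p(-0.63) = -0.08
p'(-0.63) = 0.10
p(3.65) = 6.58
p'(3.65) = 1.38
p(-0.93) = -0.27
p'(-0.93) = 0.92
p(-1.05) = -0.38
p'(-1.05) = 1.04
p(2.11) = 4.48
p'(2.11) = 1.34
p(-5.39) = -6.20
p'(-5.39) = 1.39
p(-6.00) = -7.05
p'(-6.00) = 1.39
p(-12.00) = -15.42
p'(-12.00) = 1.40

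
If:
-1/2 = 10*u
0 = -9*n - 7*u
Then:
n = 7/180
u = -1/20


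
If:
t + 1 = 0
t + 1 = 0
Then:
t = -1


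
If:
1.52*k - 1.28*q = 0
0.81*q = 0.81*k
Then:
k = 0.00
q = 0.00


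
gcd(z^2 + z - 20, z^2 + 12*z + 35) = z + 5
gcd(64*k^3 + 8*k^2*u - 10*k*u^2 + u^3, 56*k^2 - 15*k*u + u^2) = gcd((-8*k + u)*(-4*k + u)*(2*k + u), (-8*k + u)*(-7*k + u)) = -8*k + u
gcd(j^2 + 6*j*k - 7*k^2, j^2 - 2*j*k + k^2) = j - k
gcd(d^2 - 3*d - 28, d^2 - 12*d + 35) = d - 7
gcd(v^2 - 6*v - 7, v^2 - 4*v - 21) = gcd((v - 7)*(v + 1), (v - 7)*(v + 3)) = v - 7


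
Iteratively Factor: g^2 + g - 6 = (g + 3)*(g - 2)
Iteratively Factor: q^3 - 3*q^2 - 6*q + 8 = (q - 4)*(q^2 + q - 2) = (q - 4)*(q - 1)*(q + 2)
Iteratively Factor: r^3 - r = (r)*(r^2 - 1) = r*(r + 1)*(r - 1)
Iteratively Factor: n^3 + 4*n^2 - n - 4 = (n + 1)*(n^2 + 3*n - 4) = (n + 1)*(n + 4)*(n - 1)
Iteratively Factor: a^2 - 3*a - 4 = (a - 4)*(a + 1)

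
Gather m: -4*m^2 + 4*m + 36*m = -4*m^2 + 40*m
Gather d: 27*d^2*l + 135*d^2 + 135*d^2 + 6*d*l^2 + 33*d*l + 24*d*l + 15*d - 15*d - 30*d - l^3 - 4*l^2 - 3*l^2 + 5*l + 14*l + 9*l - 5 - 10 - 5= d^2*(27*l + 270) + d*(6*l^2 + 57*l - 30) - l^3 - 7*l^2 + 28*l - 20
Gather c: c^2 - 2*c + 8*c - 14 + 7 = c^2 + 6*c - 7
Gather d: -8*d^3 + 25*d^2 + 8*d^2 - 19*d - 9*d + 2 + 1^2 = -8*d^3 + 33*d^2 - 28*d + 3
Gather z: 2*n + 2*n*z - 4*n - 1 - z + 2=-2*n + z*(2*n - 1) + 1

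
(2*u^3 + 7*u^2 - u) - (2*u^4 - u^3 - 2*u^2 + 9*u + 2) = -2*u^4 + 3*u^3 + 9*u^2 - 10*u - 2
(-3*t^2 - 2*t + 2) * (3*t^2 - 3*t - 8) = -9*t^4 + 3*t^3 + 36*t^2 + 10*t - 16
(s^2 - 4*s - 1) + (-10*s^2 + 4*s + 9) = 8 - 9*s^2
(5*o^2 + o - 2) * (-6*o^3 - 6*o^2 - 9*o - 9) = -30*o^5 - 36*o^4 - 39*o^3 - 42*o^2 + 9*o + 18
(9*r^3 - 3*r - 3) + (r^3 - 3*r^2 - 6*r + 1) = 10*r^3 - 3*r^2 - 9*r - 2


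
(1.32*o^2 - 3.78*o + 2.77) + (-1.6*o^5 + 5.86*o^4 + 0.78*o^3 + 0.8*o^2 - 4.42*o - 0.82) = -1.6*o^5 + 5.86*o^4 + 0.78*o^3 + 2.12*o^2 - 8.2*o + 1.95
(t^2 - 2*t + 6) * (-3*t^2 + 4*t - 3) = -3*t^4 + 10*t^3 - 29*t^2 + 30*t - 18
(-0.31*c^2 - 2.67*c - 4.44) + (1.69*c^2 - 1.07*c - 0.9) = 1.38*c^2 - 3.74*c - 5.34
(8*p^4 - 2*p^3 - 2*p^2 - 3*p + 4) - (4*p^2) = 8*p^4 - 2*p^3 - 6*p^2 - 3*p + 4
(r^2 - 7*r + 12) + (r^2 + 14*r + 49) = 2*r^2 + 7*r + 61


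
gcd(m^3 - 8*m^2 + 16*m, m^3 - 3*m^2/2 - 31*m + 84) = m - 4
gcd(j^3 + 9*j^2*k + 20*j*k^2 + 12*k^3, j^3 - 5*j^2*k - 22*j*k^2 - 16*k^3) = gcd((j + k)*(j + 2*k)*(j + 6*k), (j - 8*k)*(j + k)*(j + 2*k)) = j^2 + 3*j*k + 2*k^2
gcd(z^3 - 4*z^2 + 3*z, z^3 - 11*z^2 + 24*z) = z^2 - 3*z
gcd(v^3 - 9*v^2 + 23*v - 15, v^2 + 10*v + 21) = 1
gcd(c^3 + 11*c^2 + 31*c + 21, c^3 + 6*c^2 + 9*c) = c + 3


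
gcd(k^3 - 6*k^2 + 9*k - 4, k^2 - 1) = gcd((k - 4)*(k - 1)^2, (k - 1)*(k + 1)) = k - 1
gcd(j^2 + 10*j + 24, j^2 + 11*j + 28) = j + 4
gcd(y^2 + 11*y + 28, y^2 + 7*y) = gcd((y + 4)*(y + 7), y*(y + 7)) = y + 7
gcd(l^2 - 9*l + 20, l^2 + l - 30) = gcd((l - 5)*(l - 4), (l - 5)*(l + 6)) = l - 5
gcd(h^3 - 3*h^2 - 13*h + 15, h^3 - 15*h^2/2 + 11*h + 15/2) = h - 5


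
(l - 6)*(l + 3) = l^2 - 3*l - 18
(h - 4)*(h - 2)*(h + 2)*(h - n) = h^4 - h^3*n - 4*h^3 + 4*h^2*n - 4*h^2 + 4*h*n + 16*h - 16*n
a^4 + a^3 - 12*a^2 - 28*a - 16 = (a - 4)*(a + 1)*(a + 2)^2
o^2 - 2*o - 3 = (o - 3)*(o + 1)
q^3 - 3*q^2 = q^2*(q - 3)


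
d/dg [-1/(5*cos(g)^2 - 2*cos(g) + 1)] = 2*(1 - 5*cos(g))*sin(g)/(5*cos(g)^2 - 2*cos(g) + 1)^2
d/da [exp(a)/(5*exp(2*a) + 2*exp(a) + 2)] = (2 - 5*exp(2*a))*exp(a)/(25*exp(4*a) + 20*exp(3*a) + 24*exp(2*a) + 8*exp(a) + 4)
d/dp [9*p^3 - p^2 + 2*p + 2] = 27*p^2 - 2*p + 2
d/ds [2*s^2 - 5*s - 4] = 4*s - 5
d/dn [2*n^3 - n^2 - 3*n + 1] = 6*n^2 - 2*n - 3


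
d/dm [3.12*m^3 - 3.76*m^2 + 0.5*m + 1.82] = 9.36*m^2 - 7.52*m + 0.5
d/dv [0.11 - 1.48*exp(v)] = -1.48*exp(v)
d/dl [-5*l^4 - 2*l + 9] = -20*l^3 - 2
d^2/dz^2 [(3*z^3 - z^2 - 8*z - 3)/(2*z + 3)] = 6*(4*z^3 + 18*z^2 + 27*z + 9)/(8*z^3 + 36*z^2 + 54*z + 27)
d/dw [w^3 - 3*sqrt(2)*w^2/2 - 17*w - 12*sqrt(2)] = 3*w^2 - 3*sqrt(2)*w - 17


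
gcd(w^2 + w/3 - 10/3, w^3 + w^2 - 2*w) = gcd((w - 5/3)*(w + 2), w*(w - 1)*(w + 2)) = w + 2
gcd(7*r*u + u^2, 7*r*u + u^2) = 7*r*u + u^2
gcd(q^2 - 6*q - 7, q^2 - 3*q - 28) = q - 7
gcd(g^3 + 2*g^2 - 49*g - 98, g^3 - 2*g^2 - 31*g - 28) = g - 7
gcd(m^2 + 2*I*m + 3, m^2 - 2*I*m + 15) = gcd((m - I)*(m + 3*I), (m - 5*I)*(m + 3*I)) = m + 3*I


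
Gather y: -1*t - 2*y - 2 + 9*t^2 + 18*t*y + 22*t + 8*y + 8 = 9*t^2 + 21*t + y*(18*t + 6) + 6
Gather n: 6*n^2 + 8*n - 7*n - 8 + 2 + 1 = 6*n^2 + n - 5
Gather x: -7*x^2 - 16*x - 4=-7*x^2 - 16*x - 4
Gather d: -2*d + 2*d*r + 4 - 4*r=d*(2*r - 2) - 4*r + 4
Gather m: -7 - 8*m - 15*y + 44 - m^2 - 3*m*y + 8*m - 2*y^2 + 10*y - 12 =-m^2 - 3*m*y - 2*y^2 - 5*y + 25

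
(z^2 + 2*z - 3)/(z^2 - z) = (z + 3)/z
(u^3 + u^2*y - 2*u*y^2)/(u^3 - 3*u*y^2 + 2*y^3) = u/(u - y)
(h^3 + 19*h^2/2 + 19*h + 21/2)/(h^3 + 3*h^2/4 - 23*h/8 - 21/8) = 4*(h + 7)/(4*h - 7)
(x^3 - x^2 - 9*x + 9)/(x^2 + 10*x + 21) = (x^2 - 4*x + 3)/(x + 7)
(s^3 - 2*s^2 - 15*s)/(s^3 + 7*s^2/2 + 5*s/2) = 2*(s^2 - 2*s - 15)/(2*s^2 + 7*s + 5)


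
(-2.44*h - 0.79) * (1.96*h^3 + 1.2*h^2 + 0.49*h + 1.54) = -4.7824*h^4 - 4.4764*h^3 - 2.1436*h^2 - 4.1447*h - 1.2166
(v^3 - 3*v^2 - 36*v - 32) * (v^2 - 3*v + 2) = v^5 - 6*v^4 - 25*v^3 + 70*v^2 + 24*v - 64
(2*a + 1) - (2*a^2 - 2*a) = -2*a^2 + 4*a + 1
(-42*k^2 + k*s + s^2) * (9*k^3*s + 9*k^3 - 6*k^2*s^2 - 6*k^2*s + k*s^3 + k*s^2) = -378*k^5*s - 378*k^5 + 261*k^4*s^2 + 261*k^4*s - 39*k^3*s^3 - 39*k^3*s^2 - 5*k^2*s^4 - 5*k^2*s^3 + k*s^5 + k*s^4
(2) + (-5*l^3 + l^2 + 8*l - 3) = -5*l^3 + l^2 + 8*l - 1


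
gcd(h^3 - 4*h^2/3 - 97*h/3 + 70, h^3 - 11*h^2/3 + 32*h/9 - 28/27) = h - 7/3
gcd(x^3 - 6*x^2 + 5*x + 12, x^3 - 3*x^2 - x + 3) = x^2 - 2*x - 3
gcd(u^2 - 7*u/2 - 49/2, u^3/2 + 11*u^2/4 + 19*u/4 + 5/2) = 1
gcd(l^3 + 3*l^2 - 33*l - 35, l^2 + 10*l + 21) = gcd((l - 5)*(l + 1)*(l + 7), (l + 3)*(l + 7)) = l + 7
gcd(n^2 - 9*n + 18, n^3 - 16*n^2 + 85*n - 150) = n - 6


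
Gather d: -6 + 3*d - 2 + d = 4*d - 8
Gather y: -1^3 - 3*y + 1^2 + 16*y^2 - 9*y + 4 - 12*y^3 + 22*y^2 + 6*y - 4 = -12*y^3 + 38*y^2 - 6*y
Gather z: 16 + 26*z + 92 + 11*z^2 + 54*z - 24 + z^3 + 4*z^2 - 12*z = z^3 + 15*z^2 + 68*z + 84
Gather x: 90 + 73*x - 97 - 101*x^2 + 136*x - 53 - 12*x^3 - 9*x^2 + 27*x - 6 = -12*x^3 - 110*x^2 + 236*x - 66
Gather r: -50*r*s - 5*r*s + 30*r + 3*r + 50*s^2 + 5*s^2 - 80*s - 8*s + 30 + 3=r*(33 - 55*s) + 55*s^2 - 88*s + 33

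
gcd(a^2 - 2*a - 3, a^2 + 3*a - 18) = a - 3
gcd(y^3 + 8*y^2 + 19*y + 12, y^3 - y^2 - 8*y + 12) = y + 3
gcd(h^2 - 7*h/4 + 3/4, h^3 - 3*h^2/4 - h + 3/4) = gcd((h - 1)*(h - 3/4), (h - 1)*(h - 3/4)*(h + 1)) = h^2 - 7*h/4 + 3/4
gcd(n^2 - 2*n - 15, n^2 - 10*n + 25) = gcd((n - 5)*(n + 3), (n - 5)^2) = n - 5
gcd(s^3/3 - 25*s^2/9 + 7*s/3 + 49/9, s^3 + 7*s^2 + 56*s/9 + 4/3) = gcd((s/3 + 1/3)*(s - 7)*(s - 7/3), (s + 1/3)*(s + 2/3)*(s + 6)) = 1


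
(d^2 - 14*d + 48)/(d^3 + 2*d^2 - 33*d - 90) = (d - 8)/(d^2 + 8*d + 15)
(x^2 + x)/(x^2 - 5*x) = (x + 1)/(x - 5)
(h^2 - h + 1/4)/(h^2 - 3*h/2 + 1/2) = (h - 1/2)/(h - 1)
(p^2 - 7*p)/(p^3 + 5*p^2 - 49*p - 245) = p/(p^2 + 12*p + 35)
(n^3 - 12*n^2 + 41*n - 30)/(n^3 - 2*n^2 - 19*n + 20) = (n - 6)/(n + 4)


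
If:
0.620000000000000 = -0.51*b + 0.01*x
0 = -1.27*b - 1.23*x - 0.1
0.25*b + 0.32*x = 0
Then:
No Solution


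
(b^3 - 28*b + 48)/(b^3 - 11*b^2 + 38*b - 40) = (b + 6)/(b - 5)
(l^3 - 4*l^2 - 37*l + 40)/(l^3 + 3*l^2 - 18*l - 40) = (l^2 - 9*l + 8)/(l^2 - 2*l - 8)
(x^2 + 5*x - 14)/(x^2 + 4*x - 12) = (x + 7)/(x + 6)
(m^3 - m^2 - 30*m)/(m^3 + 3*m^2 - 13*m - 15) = m*(m - 6)/(m^2 - 2*m - 3)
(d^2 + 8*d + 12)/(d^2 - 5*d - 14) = (d + 6)/(d - 7)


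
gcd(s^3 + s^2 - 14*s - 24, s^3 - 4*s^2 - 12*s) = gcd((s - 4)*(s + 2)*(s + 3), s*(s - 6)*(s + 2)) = s + 2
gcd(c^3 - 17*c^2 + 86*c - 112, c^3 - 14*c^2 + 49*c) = c - 7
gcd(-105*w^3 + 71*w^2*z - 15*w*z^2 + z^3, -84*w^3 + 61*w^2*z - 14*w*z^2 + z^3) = 21*w^2 - 10*w*z + z^2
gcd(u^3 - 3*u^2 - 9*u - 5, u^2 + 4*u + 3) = u + 1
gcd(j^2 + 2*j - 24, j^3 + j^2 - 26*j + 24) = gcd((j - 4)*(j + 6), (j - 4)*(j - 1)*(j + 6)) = j^2 + 2*j - 24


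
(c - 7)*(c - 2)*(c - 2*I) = c^3 - 9*c^2 - 2*I*c^2 + 14*c + 18*I*c - 28*I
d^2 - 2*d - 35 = (d - 7)*(d + 5)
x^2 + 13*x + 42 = (x + 6)*(x + 7)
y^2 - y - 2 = (y - 2)*(y + 1)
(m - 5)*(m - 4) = m^2 - 9*m + 20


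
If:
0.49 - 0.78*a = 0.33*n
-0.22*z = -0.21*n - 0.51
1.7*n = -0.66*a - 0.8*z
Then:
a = 1.07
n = -1.04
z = 1.33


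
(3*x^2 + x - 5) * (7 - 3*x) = -9*x^3 + 18*x^2 + 22*x - 35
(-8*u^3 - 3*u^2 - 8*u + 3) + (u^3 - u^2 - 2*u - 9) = -7*u^3 - 4*u^2 - 10*u - 6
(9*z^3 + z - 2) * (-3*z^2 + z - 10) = -27*z^5 + 9*z^4 - 93*z^3 + 7*z^2 - 12*z + 20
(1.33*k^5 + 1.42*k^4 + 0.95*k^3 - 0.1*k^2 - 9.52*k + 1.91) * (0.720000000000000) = 0.9576*k^5 + 1.0224*k^4 + 0.684*k^3 - 0.072*k^2 - 6.8544*k + 1.3752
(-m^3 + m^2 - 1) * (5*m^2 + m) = -5*m^5 + 4*m^4 + m^3 - 5*m^2 - m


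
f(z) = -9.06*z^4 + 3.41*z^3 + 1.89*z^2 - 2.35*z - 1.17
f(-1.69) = -82.17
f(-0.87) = -5.13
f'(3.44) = -1343.53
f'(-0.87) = 25.97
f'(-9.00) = 27211.22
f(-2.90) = -702.42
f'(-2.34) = 509.16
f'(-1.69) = 195.40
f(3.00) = -633.00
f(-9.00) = -61755.48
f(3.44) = -1116.78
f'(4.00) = -2142.91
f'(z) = -36.24*z^3 + 10.23*z^2 + 3.78*z - 2.35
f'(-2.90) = 956.58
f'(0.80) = -11.33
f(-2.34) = -300.65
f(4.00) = -2081.45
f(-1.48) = -48.08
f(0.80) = -3.81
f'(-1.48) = 131.95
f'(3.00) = -877.42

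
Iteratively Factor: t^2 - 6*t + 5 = (t - 1)*(t - 5)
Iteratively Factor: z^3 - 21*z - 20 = (z + 4)*(z^2 - 4*z - 5) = (z - 5)*(z + 4)*(z + 1)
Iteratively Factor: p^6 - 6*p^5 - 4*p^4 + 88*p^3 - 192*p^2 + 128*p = (p - 2)*(p^5 - 4*p^4 - 12*p^3 + 64*p^2 - 64*p) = (p - 2)^2*(p^4 - 2*p^3 - 16*p^2 + 32*p) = p*(p - 2)^2*(p^3 - 2*p^2 - 16*p + 32) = p*(p - 2)^2*(p + 4)*(p^2 - 6*p + 8) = p*(p - 2)^3*(p + 4)*(p - 4)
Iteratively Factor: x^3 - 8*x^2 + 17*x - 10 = (x - 5)*(x^2 - 3*x + 2) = (x - 5)*(x - 1)*(x - 2)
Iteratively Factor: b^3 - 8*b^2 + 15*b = (b)*(b^2 - 8*b + 15) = b*(b - 5)*(b - 3)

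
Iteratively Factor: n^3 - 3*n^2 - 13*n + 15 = (n + 3)*(n^2 - 6*n + 5) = (n - 5)*(n + 3)*(n - 1)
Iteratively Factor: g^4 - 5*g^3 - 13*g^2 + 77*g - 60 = (g - 5)*(g^3 - 13*g + 12) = (g - 5)*(g - 3)*(g^2 + 3*g - 4) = (g - 5)*(g - 3)*(g - 1)*(g + 4)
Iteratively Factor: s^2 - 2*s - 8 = (s - 4)*(s + 2)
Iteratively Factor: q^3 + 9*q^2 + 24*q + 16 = (q + 1)*(q^2 + 8*q + 16) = (q + 1)*(q + 4)*(q + 4)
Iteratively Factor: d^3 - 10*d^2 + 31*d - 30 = (d - 2)*(d^2 - 8*d + 15) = (d - 5)*(d - 2)*(d - 3)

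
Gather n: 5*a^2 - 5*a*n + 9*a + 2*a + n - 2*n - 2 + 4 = 5*a^2 + 11*a + n*(-5*a - 1) + 2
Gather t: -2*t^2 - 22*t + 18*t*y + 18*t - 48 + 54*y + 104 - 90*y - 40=-2*t^2 + t*(18*y - 4) - 36*y + 16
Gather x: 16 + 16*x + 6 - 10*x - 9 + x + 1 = 7*x + 14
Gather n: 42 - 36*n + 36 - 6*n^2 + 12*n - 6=-6*n^2 - 24*n + 72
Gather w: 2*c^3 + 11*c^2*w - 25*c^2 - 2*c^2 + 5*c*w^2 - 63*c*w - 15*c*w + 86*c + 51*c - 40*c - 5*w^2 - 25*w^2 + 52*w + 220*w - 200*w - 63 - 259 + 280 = 2*c^3 - 27*c^2 + 97*c + w^2*(5*c - 30) + w*(11*c^2 - 78*c + 72) - 42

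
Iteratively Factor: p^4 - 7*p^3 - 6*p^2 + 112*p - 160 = (p - 5)*(p^3 - 2*p^2 - 16*p + 32) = (p - 5)*(p - 4)*(p^2 + 2*p - 8) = (p - 5)*(p - 4)*(p - 2)*(p + 4)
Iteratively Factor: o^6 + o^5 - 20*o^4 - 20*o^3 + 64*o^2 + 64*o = (o + 4)*(o^5 - 3*o^4 - 8*o^3 + 12*o^2 + 16*o) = (o - 4)*(o + 4)*(o^4 + o^3 - 4*o^2 - 4*o) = o*(o - 4)*(o + 4)*(o^3 + o^2 - 4*o - 4) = o*(o - 4)*(o - 2)*(o + 4)*(o^2 + 3*o + 2) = o*(o - 4)*(o - 2)*(o + 1)*(o + 4)*(o + 2)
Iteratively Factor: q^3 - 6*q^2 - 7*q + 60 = (q - 4)*(q^2 - 2*q - 15) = (q - 5)*(q - 4)*(q + 3)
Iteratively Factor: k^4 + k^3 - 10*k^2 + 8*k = (k - 2)*(k^3 + 3*k^2 - 4*k) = k*(k - 2)*(k^2 + 3*k - 4) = k*(k - 2)*(k + 4)*(k - 1)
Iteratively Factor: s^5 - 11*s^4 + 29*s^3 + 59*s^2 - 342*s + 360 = (s - 5)*(s^4 - 6*s^3 - s^2 + 54*s - 72) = (s - 5)*(s - 4)*(s^3 - 2*s^2 - 9*s + 18) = (s - 5)*(s - 4)*(s - 3)*(s^2 + s - 6) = (s - 5)*(s - 4)*(s - 3)*(s + 3)*(s - 2)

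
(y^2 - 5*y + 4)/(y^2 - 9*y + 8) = (y - 4)/(y - 8)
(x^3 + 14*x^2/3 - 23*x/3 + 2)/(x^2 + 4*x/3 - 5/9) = 3*(x^2 + 5*x - 6)/(3*x + 5)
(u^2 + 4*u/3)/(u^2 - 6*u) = (u + 4/3)/(u - 6)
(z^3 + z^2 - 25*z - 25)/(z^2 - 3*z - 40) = (z^2 - 4*z - 5)/(z - 8)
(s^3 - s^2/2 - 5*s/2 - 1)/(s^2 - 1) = (s^2 - 3*s/2 - 1)/(s - 1)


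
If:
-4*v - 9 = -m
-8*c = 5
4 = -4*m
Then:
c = -5/8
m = -1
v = -5/2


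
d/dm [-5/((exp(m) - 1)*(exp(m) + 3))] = 5*(exp(m) + 1)/(2*(exp(m) + 3)^2*sinh(m/2)^2)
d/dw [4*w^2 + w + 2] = 8*w + 1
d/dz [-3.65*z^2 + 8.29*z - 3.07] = 8.29 - 7.3*z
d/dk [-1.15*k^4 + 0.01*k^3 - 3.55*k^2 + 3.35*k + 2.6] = -4.6*k^3 + 0.03*k^2 - 7.1*k + 3.35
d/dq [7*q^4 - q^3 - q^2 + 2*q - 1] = 28*q^3 - 3*q^2 - 2*q + 2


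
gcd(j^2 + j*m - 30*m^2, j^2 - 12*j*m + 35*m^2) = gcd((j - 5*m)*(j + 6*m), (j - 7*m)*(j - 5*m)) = j - 5*m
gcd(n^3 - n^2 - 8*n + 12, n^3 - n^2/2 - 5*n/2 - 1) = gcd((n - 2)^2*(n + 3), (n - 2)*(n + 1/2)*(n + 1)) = n - 2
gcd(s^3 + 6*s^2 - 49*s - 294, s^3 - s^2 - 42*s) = s^2 - s - 42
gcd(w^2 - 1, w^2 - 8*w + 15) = 1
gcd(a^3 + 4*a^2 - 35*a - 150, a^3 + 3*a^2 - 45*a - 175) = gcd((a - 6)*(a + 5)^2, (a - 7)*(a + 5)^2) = a^2 + 10*a + 25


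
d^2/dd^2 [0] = 0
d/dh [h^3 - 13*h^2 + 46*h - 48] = 3*h^2 - 26*h + 46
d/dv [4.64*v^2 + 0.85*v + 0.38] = 9.28*v + 0.85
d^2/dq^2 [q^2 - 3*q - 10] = 2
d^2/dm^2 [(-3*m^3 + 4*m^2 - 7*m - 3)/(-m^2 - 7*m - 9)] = 2*(155*m^3 + 684*m^2 + 603*m - 645)/(m^6 + 21*m^5 + 174*m^4 + 721*m^3 + 1566*m^2 + 1701*m + 729)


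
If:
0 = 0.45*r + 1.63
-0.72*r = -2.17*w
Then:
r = -3.62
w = -1.20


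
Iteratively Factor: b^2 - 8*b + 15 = (b - 3)*(b - 5)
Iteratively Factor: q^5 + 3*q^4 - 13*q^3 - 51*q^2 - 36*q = (q)*(q^4 + 3*q^3 - 13*q^2 - 51*q - 36) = q*(q + 1)*(q^3 + 2*q^2 - 15*q - 36) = q*(q - 4)*(q + 1)*(q^2 + 6*q + 9) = q*(q - 4)*(q + 1)*(q + 3)*(q + 3)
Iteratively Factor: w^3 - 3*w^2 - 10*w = (w + 2)*(w^2 - 5*w) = w*(w + 2)*(w - 5)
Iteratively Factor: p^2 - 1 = (p + 1)*(p - 1)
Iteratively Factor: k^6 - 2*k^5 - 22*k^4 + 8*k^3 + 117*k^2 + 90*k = (k + 2)*(k^5 - 4*k^4 - 14*k^3 + 36*k^2 + 45*k) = (k + 1)*(k + 2)*(k^4 - 5*k^3 - 9*k^2 + 45*k) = (k - 3)*(k + 1)*(k + 2)*(k^3 - 2*k^2 - 15*k) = (k - 3)*(k + 1)*(k + 2)*(k + 3)*(k^2 - 5*k) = (k - 5)*(k - 3)*(k + 1)*(k + 2)*(k + 3)*(k)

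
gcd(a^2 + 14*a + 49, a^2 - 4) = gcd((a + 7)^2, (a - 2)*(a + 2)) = 1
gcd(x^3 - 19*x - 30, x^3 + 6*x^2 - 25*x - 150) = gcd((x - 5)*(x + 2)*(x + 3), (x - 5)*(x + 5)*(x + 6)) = x - 5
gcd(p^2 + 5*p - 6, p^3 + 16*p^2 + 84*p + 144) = p + 6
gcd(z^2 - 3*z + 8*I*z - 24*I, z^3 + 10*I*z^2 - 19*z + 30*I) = 1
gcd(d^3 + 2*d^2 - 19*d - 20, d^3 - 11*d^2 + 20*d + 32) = d^2 - 3*d - 4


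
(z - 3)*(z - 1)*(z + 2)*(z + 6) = z^4 + 4*z^3 - 17*z^2 - 24*z + 36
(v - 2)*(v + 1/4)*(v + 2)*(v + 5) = v^4 + 21*v^3/4 - 11*v^2/4 - 21*v - 5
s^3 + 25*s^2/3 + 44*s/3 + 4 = (s + 1/3)*(s + 2)*(s + 6)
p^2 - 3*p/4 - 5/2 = (p - 2)*(p + 5/4)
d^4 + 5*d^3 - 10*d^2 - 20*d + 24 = (d - 2)*(d - 1)*(d + 2)*(d + 6)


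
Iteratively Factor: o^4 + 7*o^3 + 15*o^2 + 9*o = (o)*(o^3 + 7*o^2 + 15*o + 9) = o*(o + 3)*(o^2 + 4*o + 3) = o*(o + 1)*(o + 3)*(o + 3)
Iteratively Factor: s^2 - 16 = (s - 4)*(s + 4)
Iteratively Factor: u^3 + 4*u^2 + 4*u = (u)*(u^2 + 4*u + 4) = u*(u + 2)*(u + 2)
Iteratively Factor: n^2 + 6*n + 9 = (n + 3)*(n + 3)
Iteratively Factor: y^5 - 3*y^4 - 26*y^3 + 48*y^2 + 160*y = (y - 4)*(y^4 + y^3 - 22*y^2 - 40*y) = (y - 4)*(y + 4)*(y^3 - 3*y^2 - 10*y) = (y - 5)*(y - 4)*(y + 4)*(y^2 + 2*y) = (y - 5)*(y - 4)*(y + 2)*(y + 4)*(y)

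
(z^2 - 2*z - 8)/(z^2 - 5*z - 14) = (z - 4)/(z - 7)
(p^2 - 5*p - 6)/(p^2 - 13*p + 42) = (p + 1)/(p - 7)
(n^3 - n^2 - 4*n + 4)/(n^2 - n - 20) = (-n^3 + n^2 + 4*n - 4)/(-n^2 + n + 20)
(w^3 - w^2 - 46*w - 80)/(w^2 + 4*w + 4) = (w^2 - 3*w - 40)/(w + 2)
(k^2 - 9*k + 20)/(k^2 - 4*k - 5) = (k - 4)/(k + 1)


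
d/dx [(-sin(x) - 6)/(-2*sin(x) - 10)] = -cos(x)/(2*(sin(x) + 5)^2)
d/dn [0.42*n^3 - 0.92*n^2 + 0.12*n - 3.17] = 1.26*n^2 - 1.84*n + 0.12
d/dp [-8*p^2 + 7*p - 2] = 7 - 16*p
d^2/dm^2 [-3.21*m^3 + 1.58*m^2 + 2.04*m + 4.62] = 3.16 - 19.26*m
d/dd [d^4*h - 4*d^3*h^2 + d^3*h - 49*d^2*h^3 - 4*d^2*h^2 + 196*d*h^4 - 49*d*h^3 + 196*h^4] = h*(4*d^3 - 12*d^2*h + 3*d^2 - 98*d*h^2 - 8*d*h + 196*h^3 - 49*h^2)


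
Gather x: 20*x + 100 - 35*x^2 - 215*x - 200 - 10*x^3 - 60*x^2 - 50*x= -10*x^3 - 95*x^2 - 245*x - 100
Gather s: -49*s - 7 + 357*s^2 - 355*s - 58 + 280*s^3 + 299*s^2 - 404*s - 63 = 280*s^3 + 656*s^2 - 808*s - 128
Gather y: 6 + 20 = 26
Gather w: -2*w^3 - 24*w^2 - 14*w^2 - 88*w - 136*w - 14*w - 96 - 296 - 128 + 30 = -2*w^3 - 38*w^2 - 238*w - 490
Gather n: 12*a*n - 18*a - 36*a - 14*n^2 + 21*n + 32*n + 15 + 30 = -54*a - 14*n^2 + n*(12*a + 53) + 45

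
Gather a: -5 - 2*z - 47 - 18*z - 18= -20*z - 70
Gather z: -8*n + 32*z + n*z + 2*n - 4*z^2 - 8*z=-6*n - 4*z^2 + z*(n + 24)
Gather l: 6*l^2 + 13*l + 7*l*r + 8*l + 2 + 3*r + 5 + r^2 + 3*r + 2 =6*l^2 + l*(7*r + 21) + r^2 + 6*r + 9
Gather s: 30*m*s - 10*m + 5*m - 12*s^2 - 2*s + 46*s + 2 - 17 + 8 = -5*m - 12*s^2 + s*(30*m + 44) - 7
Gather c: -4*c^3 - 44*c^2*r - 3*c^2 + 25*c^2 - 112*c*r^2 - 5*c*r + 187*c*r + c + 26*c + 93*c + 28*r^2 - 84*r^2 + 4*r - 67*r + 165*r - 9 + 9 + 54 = -4*c^3 + c^2*(22 - 44*r) + c*(-112*r^2 + 182*r + 120) - 56*r^2 + 102*r + 54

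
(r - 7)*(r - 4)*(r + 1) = r^3 - 10*r^2 + 17*r + 28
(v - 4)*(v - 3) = v^2 - 7*v + 12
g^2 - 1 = (g - 1)*(g + 1)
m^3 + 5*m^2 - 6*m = m*(m - 1)*(m + 6)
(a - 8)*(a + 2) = a^2 - 6*a - 16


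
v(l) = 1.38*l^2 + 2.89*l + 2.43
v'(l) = 2.76*l + 2.89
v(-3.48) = 9.09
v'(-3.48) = -6.71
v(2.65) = 19.78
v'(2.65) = 10.20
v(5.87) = 66.94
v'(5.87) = 19.09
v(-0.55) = 1.26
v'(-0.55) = 1.37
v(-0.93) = 0.94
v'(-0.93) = 0.32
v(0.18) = 2.99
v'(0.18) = 3.39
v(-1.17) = 0.94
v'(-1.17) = -0.34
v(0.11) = 2.76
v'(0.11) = 3.19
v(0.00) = 2.43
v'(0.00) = 2.89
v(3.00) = 23.52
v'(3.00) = 11.17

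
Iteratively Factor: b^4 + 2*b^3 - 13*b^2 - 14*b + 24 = (b + 2)*(b^3 - 13*b + 12) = (b - 3)*(b + 2)*(b^2 + 3*b - 4) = (b - 3)*(b - 1)*(b + 2)*(b + 4)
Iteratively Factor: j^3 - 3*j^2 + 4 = (j - 2)*(j^2 - j - 2) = (j - 2)*(j + 1)*(j - 2)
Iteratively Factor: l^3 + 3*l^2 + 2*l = (l + 1)*(l^2 + 2*l) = (l + 1)*(l + 2)*(l)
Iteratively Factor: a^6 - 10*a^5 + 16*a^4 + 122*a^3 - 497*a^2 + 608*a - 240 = (a - 3)*(a^5 - 7*a^4 - 5*a^3 + 107*a^2 - 176*a + 80) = (a - 3)*(a - 1)*(a^4 - 6*a^3 - 11*a^2 + 96*a - 80) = (a - 5)*(a - 3)*(a - 1)*(a^3 - a^2 - 16*a + 16) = (a - 5)*(a - 3)*(a - 1)*(a + 4)*(a^2 - 5*a + 4) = (a - 5)*(a - 4)*(a - 3)*(a - 1)*(a + 4)*(a - 1)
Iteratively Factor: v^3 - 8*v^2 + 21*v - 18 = (v - 3)*(v^2 - 5*v + 6) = (v - 3)*(v - 2)*(v - 3)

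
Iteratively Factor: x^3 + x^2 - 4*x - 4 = (x + 1)*(x^2 - 4) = (x - 2)*(x + 1)*(x + 2)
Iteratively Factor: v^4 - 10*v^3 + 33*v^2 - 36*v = (v - 4)*(v^3 - 6*v^2 + 9*v) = (v - 4)*(v - 3)*(v^2 - 3*v) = v*(v - 4)*(v - 3)*(v - 3)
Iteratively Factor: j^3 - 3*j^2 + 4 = (j - 2)*(j^2 - j - 2) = (j - 2)*(j + 1)*(j - 2)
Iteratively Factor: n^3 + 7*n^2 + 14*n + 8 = (n + 2)*(n^2 + 5*n + 4) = (n + 2)*(n + 4)*(n + 1)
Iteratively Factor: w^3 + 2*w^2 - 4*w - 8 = (w + 2)*(w^2 - 4) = (w + 2)^2*(w - 2)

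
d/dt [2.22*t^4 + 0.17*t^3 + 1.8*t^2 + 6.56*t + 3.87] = 8.88*t^3 + 0.51*t^2 + 3.6*t + 6.56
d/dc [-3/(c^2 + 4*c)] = 6*(c + 2)/(c^2*(c + 4)^2)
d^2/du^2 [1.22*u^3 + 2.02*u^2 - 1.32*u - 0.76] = 7.32*u + 4.04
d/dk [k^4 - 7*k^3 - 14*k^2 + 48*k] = 4*k^3 - 21*k^2 - 28*k + 48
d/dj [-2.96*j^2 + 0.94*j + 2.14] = 0.94 - 5.92*j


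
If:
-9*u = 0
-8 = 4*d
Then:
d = -2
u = 0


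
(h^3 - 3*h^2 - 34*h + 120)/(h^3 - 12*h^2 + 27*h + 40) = (h^2 + 2*h - 24)/(h^2 - 7*h - 8)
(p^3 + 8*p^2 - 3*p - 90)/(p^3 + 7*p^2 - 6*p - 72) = (p + 5)/(p + 4)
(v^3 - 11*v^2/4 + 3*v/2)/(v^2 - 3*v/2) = (4*v^2 - 11*v + 6)/(2*(2*v - 3))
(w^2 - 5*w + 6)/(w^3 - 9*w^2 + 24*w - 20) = (w - 3)/(w^2 - 7*w + 10)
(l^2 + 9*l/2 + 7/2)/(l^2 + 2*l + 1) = (l + 7/2)/(l + 1)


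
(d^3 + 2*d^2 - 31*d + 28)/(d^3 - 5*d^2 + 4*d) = (d + 7)/d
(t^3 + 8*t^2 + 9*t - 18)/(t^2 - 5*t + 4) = (t^2 + 9*t + 18)/(t - 4)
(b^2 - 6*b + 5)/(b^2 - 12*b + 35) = (b - 1)/(b - 7)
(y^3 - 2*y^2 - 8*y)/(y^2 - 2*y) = (y^2 - 2*y - 8)/(y - 2)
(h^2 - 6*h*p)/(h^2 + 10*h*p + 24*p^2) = h*(h - 6*p)/(h^2 + 10*h*p + 24*p^2)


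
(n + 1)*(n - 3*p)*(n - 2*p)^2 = n^4 - 7*n^3*p + n^3 + 16*n^2*p^2 - 7*n^2*p - 12*n*p^3 + 16*n*p^2 - 12*p^3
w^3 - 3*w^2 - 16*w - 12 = (w - 6)*(w + 1)*(w + 2)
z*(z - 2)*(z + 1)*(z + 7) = z^4 + 6*z^3 - 9*z^2 - 14*z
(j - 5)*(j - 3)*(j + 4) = j^3 - 4*j^2 - 17*j + 60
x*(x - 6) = x^2 - 6*x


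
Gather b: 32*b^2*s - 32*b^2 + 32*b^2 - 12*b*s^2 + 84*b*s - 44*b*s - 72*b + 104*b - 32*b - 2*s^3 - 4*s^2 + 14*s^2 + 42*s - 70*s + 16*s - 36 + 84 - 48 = 32*b^2*s + b*(-12*s^2 + 40*s) - 2*s^3 + 10*s^2 - 12*s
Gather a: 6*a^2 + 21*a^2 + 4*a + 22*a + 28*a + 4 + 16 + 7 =27*a^2 + 54*a + 27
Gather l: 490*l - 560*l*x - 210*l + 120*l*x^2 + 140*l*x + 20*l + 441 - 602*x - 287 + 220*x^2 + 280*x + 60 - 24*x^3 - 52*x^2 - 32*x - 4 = l*(120*x^2 - 420*x + 300) - 24*x^3 + 168*x^2 - 354*x + 210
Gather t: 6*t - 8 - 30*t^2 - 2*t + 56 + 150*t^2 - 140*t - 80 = 120*t^2 - 136*t - 32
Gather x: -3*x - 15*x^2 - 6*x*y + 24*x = -15*x^2 + x*(21 - 6*y)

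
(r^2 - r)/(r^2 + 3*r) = (r - 1)/(r + 3)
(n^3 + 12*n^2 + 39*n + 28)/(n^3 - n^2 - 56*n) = (n^2 + 5*n + 4)/(n*(n - 8))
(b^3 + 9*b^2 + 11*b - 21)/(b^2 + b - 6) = (b^2 + 6*b - 7)/(b - 2)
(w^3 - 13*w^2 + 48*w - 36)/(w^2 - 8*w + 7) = (w^2 - 12*w + 36)/(w - 7)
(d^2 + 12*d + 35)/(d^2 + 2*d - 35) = (d + 5)/(d - 5)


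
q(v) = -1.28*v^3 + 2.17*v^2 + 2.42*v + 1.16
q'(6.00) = -109.78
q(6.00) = -182.68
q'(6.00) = -109.78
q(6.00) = -182.68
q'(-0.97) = -5.40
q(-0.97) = 2.02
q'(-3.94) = -74.29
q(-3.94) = 103.60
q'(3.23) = -23.62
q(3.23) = -11.52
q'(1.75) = -1.74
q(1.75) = 5.18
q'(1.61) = -0.55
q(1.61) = 5.34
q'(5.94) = -107.29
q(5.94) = -176.17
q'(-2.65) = -36.05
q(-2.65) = 33.81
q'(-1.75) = -16.94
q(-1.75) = 10.43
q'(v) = -3.84*v^2 + 4.34*v + 2.42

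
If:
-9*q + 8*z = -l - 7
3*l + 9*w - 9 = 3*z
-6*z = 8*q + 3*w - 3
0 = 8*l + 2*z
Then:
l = 56/509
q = 203/509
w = 1247/1527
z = -224/509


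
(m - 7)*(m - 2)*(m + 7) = m^3 - 2*m^2 - 49*m + 98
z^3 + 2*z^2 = z^2*(z + 2)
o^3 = o^3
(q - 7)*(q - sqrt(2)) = q^2 - 7*q - sqrt(2)*q + 7*sqrt(2)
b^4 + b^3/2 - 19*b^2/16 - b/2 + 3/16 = (b - 1)*(b - 1/4)*(b + 3/4)*(b + 1)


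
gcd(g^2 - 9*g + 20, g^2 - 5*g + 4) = g - 4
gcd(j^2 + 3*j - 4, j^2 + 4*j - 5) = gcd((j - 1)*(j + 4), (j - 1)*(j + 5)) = j - 1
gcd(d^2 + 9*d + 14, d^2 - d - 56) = d + 7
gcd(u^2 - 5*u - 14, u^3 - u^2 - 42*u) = u - 7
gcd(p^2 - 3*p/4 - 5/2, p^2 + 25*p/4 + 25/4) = p + 5/4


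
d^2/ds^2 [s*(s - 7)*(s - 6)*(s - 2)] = 12*s^2 - 90*s + 136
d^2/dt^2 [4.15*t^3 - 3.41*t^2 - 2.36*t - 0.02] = 24.9*t - 6.82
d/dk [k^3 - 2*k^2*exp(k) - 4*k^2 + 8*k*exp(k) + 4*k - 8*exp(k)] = -2*k^2*exp(k) + 3*k^2 + 4*k*exp(k) - 8*k + 4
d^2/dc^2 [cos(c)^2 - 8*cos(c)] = 8*cos(c) - 2*cos(2*c)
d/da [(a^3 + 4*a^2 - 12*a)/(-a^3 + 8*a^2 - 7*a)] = 2*(6*a^2 - 19*a + 34)/(a^4 - 16*a^3 + 78*a^2 - 112*a + 49)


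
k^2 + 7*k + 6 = (k + 1)*(k + 6)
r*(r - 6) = r^2 - 6*r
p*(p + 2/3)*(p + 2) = p^3 + 8*p^2/3 + 4*p/3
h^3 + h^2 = h^2*(h + 1)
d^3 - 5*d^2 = d^2*(d - 5)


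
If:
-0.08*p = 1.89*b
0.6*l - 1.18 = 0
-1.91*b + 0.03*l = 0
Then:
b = 0.03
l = 1.97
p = -0.73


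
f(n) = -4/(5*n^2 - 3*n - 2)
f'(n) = -4*(3 - 10*n)/(5*n^2 - 3*n - 2)^2 = 4*(10*n - 3)/(-5*n^2 + 3*n + 2)^2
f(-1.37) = -0.35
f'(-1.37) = -0.51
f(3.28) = -0.10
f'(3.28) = 0.07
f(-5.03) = -0.03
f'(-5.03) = -0.01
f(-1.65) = -0.24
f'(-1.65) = -0.28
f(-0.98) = -0.70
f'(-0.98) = -1.55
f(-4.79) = -0.03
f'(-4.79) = -0.01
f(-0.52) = -4.39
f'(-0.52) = -39.44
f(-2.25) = -0.13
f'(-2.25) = -0.11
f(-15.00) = 0.00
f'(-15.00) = 0.00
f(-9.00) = -0.00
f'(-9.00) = 0.00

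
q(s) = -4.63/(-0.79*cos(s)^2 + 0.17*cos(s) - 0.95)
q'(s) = -4.63*(-1.58*sin(s)*cos(s) + 0.17*sin(s))/(-0.79*cos(s)^2 + 0.17*cos(s) - 0.95)^2 = (7.3154*cos(s) - 0.7871)*sin(s)/(0.79*cos(s)^2 - 0.17*cos(s) + 0.95)^2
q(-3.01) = 2.44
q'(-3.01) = 0.29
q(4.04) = 3.40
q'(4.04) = 2.25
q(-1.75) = 4.61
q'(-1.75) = 2.04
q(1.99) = 4.03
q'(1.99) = -2.60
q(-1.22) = 4.70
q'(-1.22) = -1.67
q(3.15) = 2.42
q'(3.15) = 0.02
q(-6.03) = 3.03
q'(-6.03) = 0.68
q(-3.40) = 2.50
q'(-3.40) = -0.59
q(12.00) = 3.38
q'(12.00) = -1.54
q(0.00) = 2.95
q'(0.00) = 0.00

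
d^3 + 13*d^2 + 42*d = d*(d + 6)*(d + 7)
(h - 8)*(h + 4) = h^2 - 4*h - 32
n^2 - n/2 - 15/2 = (n - 3)*(n + 5/2)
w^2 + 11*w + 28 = (w + 4)*(w + 7)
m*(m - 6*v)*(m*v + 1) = m^3*v - 6*m^2*v^2 + m^2 - 6*m*v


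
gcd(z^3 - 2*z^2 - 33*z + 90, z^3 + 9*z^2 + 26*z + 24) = 1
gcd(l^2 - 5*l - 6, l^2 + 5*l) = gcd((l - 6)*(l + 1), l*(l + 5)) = 1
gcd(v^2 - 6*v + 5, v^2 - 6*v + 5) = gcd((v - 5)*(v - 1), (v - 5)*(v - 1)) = v^2 - 6*v + 5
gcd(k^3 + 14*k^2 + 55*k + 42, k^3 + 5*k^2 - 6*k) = k + 6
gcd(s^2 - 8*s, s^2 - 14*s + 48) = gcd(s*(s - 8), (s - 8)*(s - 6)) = s - 8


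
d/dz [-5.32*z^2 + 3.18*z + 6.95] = 3.18 - 10.64*z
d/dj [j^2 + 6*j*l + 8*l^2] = 2*j + 6*l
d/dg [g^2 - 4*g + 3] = 2*g - 4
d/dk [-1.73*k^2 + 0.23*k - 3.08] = 0.23 - 3.46*k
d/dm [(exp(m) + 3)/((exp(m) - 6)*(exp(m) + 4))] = (-exp(2*m) - 6*exp(m) - 18)*exp(m)/(exp(4*m) - 4*exp(3*m) - 44*exp(2*m) + 96*exp(m) + 576)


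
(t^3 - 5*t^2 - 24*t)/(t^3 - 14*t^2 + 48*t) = (t + 3)/(t - 6)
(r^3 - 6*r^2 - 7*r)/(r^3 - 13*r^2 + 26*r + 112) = r*(r + 1)/(r^2 - 6*r - 16)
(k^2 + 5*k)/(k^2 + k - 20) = k/(k - 4)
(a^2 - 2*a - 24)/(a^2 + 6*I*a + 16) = (a^2 - 2*a - 24)/(a^2 + 6*I*a + 16)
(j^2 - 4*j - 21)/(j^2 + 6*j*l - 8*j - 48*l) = (j^2 - 4*j - 21)/(j^2 + 6*j*l - 8*j - 48*l)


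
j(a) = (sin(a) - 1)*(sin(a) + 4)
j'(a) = (sin(a) - 1)*cos(a) + (sin(a) + 4)*cos(a)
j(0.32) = -2.96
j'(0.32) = 3.44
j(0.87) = -1.12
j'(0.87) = 2.92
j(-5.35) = -0.94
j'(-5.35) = 2.74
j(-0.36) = -4.93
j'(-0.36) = 2.15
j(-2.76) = -4.98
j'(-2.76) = -2.09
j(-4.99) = -0.19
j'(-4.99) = 1.35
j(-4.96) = -0.15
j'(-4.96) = 1.21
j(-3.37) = -3.27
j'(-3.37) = -3.36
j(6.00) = -4.76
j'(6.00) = 2.34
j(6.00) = -4.76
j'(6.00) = 2.34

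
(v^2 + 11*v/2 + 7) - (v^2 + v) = 9*v/2 + 7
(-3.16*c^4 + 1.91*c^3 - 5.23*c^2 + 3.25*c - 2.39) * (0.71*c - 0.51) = -2.2436*c^5 + 2.9677*c^4 - 4.6874*c^3 + 4.9748*c^2 - 3.3544*c + 1.2189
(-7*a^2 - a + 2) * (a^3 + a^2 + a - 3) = -7*a^5 - 8*a^4 - 6*a^3 + 22*a^2 + 5*a - 6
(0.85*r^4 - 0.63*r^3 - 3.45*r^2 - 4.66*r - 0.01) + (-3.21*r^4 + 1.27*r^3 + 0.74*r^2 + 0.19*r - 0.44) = -2.36*r^4 + 0.64*r^3 - 2.71*r^2 - 4.47*r - 0.45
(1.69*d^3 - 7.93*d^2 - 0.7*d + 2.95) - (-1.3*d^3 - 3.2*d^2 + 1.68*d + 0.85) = 2.99*d^3 - 4.73*d^2 - 2.38*d + 2.1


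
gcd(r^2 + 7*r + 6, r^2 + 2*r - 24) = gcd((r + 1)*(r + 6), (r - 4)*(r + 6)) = r + 6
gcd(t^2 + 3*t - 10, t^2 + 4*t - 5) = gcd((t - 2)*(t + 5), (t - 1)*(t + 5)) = t + 5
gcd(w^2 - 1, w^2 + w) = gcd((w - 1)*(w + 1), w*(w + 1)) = w + 1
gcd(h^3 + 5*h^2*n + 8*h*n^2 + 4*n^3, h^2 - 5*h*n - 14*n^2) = h + 2*n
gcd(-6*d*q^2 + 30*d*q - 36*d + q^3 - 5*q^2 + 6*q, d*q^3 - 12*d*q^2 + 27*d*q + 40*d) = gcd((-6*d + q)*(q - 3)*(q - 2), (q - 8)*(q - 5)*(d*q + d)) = 1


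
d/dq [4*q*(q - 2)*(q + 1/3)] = 12*q^2 - 40*q/3 - 8/3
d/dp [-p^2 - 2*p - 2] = -2*p - 2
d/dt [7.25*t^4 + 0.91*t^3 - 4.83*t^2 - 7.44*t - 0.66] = 29.0*t^3 + 2.73*t^2 - 9.66*t - 7.44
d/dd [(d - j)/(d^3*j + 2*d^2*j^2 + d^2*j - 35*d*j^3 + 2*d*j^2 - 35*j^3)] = (d^3 + 2*d^2*j + d^2 - 35*d*j^2 + 2*d*j - 35*j^2 - (d - j)*(3*d^2 + 4*d*j + 2*d - 35*j^2 + 2*j))/(j*(d^3 + 2*d^2*j + d^2 - 35*d*j^2 + 2*d*j - 35*j^2)^2)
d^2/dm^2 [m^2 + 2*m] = 2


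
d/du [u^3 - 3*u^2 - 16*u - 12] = 3*u^2 - 6*u - 16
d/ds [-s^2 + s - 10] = 1 - 2*s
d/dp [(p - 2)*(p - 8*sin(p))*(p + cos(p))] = (2 - p)*(p - 8*sin(p))*(sin(p) - 1) + (2 - p)*(p + cos(p))*(8*cos(p) - 1) + (p - 8*sin(p))*(p + cos(p))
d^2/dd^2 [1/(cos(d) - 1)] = (sin(d)^2 - cos(d) + 1)/(cos(d) - 1)^3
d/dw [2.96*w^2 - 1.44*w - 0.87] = 5.92*w - 1.44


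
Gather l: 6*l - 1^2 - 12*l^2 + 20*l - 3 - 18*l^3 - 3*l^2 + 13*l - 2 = -18*l^3 - 15*l^2 + 39*l - 6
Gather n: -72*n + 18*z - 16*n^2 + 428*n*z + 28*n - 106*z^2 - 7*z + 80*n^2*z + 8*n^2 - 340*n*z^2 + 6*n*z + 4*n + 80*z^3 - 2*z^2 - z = n^2*(80*z - 8) + n*(-340*z^2 + 434*z - 40) + 80*z^3 - 108*z^2 + 10*z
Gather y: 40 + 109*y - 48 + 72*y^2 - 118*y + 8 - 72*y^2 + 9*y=0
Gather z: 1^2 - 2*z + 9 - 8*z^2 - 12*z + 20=-8*z^2 - 14*z + 30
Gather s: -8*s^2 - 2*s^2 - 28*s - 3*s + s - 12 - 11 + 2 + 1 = -10*s^2 - 30*s - 20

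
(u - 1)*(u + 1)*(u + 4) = u^3 + 4*u^2 - u - 4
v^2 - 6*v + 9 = (v - 3)^2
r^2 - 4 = (r - 2)*(r + 2)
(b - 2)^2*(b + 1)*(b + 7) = b^4 + 4*b^3 - 21*b^2 + 4*b + 28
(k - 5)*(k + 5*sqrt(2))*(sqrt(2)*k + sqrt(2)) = sqrt(2)*k^3 - 4*sqrt(2)*k^2 + 10*k^2 - 40*k - 5*sqrt(2)*k - 50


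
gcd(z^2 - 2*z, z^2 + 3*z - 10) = z - 2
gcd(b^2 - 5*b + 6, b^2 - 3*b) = b - 3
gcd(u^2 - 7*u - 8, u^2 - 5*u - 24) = u - 8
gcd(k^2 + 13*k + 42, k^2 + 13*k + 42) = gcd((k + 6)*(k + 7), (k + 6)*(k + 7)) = k^2 + 13*k + 42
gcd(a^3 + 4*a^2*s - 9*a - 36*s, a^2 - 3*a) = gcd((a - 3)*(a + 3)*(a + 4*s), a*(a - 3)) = a - 3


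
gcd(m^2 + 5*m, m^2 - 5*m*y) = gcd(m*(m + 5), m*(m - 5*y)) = m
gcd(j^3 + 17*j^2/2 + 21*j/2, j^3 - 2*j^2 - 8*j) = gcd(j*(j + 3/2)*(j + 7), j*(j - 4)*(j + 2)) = j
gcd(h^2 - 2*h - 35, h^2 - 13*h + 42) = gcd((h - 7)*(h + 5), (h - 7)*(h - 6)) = h - 7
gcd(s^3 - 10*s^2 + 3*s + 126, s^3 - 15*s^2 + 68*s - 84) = s^2 - 13*s + 42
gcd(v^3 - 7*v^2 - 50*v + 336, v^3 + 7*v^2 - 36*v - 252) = v^2 + v - 42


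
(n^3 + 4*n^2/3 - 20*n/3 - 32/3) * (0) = 0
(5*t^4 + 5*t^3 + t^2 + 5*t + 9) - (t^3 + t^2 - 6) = 5*t^4 + 4*t^3 + 5*t + 15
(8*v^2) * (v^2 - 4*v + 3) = 8*v^4 - 32*v^3 + 24*v^2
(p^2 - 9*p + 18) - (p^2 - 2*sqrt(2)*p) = -9*p + 2*sqrt(2)*p + 18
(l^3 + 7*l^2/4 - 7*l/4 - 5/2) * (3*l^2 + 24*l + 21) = 3*l^5 + 117*l^4/4 + 231*l^3/4 - 51*l^2/4 - 387*l/4 - 105/2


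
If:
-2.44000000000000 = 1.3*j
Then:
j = -1.88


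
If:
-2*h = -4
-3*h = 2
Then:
No Solution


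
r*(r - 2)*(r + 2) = r^3 - 4*r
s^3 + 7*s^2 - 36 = (s - 2)*(s + 3)*(s + 6)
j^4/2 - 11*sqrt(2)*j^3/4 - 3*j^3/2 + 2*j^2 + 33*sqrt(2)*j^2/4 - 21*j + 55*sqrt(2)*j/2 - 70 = (j/2 + 1)*(j - 5)*(j - 7*sqrt(2)/2)*(j - 2*sqrt(2))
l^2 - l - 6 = (l - 3)*(l + 2)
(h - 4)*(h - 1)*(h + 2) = h^3 - 3*h^2 - 6*h + 8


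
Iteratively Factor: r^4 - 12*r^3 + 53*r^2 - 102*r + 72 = (r - 3)*(r^3 - 9*r^2 + 26*r - 24) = (r - 3)*(r - 2)*(r^2 - 7*r + 12) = (r - 4)*(r - 3)*(r - 2)*(r - 3)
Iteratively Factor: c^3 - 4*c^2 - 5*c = (c)*(c^2 - 4*c - 5) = c*(c + 1)*(c - 5)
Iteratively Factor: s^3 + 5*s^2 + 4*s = (s + 4)*(s^2 + s) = s*(s + 4)*(s + 1)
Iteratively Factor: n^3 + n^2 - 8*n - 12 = (n + 2)*(n^2 - n - 6) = (n + 2)^2*(n - 3)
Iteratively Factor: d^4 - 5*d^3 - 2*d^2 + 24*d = (d)*(d^3 - 5*d^2 - 2*d + 24) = d*(d - 3)*(d^2 - 2*d - 8) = d*(d - 4)*(d - 3)*(d + 2)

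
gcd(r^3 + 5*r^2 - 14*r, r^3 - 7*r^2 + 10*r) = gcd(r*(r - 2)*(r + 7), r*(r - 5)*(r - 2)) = r^2 - 2*r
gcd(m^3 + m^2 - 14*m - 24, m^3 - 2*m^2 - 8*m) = m^2 - 2*m - 8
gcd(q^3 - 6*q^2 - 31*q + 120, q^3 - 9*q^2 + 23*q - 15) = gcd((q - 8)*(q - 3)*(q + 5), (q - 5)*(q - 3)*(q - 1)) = q - 3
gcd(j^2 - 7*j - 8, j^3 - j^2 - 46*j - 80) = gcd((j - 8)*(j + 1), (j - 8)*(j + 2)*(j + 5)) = j - 8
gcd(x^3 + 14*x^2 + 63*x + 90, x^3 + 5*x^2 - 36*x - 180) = x^2 + 11*x + 30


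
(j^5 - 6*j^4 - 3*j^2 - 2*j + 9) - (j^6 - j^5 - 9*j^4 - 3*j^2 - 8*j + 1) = -j^6 + 2*j^5 + 3*j^4 + 6*j + 8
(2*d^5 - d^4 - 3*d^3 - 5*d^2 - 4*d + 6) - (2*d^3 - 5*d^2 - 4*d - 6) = 2*d^5 - d^4 - 5*d^3 + 12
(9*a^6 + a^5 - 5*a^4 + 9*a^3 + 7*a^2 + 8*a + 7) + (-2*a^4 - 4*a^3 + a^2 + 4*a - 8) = 9*a^6 + a^5 - 7*a^4 + 5*a^3 + 8*a^2 + 12*a - 1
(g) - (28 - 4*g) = 5*g - 28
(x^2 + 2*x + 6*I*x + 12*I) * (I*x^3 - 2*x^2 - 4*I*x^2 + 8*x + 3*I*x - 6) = I*x^5 - 8*x^4 - 2*I*x^4 + 16*x^3 - 17*I*x^3 + 40*x^2 + 30*I*x^2 - 48*x + 60*I*x - 72*I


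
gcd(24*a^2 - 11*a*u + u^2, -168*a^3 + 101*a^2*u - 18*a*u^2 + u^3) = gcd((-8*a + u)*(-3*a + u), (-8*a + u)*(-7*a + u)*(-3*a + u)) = 24*a^2 - 11*a*u + u^2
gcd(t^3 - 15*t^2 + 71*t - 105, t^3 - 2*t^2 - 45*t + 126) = t - 3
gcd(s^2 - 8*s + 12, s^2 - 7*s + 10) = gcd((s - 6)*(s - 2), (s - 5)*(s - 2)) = s - 2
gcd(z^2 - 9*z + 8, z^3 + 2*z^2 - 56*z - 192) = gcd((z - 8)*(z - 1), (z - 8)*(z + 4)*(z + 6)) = z - 8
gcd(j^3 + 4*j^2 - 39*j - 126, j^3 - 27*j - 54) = j^2 - 3*j - 18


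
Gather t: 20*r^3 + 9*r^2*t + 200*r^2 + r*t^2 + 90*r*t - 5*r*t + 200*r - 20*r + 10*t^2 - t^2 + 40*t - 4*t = 20*r^3 + 200*r^2 + 180*r + t^2*(r + 9) + t*(9*r^2 + 85*r + 36)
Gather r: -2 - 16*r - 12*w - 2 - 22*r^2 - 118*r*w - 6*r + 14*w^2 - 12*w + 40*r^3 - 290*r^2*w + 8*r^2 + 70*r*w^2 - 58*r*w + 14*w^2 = 40*r^3 + r^2*(-290*w - 14) + r*(70*w^2 - 176*w - 22) + 28*w^2 - 24*w - 4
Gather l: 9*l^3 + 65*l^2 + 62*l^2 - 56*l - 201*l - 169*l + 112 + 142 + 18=9*l^3 + 127*l^2 - 426*l + 272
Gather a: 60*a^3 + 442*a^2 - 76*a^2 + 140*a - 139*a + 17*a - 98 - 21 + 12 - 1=60*a^3 + 366*a^2 + 18*a - 108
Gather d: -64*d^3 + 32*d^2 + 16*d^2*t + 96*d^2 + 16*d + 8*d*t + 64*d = -64*d^3 + d^2*(16*t + 128) + d*(8*t + 80)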